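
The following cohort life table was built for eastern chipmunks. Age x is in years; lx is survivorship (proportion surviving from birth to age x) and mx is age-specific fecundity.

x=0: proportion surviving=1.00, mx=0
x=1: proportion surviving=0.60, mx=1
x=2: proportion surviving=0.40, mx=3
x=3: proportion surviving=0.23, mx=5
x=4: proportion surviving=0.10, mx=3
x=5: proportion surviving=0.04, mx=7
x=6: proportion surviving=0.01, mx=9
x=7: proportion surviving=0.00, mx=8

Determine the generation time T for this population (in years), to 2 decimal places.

2.65

lx·mx: 0, 0.6, 1.2, 1.15, 0.3, 0.28, 0.09, 0 → R0 = 3.62
x·lx·mx: 0, 0.6, 2.4, 3.45, 1.2, 1.4, 0.54, 0 → Σ = 9.59
T = 9.59 / 3.62 = 2.649171… → 2.65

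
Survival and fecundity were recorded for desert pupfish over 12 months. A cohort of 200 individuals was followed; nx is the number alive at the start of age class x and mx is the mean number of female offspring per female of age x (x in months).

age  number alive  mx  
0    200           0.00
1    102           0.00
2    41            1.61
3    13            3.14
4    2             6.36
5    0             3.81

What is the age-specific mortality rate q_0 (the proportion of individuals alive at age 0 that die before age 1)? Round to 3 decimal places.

0.490

lx = nx/n0 = nx/200: 1, 0.51, 0.205, 0.065, 0.01, 0
q_0 = (l_0 − l_1) / l_0 = (1 − 0.51) / 1
     = 0.49 / 1 = 0.49 → 0.490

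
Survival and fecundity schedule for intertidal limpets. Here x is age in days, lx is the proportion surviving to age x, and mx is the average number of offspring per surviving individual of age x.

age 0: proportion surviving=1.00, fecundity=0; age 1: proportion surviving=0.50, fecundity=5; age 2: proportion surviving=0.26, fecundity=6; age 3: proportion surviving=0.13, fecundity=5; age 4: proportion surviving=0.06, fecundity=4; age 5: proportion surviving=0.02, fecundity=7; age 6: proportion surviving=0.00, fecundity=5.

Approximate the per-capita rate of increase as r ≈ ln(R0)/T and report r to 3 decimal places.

R0 = Σ lx·mx = 0 + 2.5 + 1.56 + 0.65 + 0.24 + 0.14 + 0 = 5.09
Σ x·lx·mx = 9.23; T = 9.23/5.09 = 1.81336…
r ≈ ln(R0)/T = ln(5.09)/1.81336… = 0.89738… → 0.897

0.897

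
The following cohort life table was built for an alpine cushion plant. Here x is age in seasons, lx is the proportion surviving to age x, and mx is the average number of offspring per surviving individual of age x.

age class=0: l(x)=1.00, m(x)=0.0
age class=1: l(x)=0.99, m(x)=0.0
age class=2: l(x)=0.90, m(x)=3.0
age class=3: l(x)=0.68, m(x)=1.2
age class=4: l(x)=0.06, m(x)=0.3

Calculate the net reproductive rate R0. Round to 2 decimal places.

3.53

lx·mx by age: 0, 0, 2.7, 0.816, 0.018
R0 = Σ lx·mx = 3.534 → 3.53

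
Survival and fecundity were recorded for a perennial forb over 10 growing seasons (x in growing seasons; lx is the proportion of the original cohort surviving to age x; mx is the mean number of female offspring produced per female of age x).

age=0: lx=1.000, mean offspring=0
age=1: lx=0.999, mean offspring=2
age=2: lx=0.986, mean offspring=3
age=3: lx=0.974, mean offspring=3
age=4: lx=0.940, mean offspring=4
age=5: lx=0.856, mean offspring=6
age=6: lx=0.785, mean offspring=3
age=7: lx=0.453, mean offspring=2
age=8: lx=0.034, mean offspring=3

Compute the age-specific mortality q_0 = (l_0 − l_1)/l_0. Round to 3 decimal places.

q_0 = (l_0 − l_1) / l_0 = (1 − 0.999) / 1
     = 0.001 / 1 = 0.001 → 0.001

0.001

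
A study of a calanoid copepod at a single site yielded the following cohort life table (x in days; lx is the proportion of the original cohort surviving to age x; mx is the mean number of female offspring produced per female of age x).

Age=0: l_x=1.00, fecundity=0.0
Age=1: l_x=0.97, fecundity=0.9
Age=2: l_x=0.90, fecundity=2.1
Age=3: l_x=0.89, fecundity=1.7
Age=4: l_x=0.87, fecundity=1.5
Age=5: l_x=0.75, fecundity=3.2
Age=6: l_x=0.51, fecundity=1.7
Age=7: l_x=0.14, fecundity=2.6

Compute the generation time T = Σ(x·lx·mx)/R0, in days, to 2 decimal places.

lx·mx: 0, 0.873, 1.89, 1.513, 1.305, 2.4, 0.867, 0.364 → R0 = 9.212
x·lx·mx: 0, 0.873, 3.78, 4.539, 5.22, 12, 5.202, 2.548 → Σ = 34.162
T = 34.162 / 9.212 = 3.708424… → 3.71

3.71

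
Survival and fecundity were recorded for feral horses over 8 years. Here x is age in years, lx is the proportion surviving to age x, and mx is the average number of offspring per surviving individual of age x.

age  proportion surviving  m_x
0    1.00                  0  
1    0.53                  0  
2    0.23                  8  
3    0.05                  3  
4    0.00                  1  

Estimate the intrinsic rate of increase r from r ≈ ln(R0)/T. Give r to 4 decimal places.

R0 = Σ lx·mx = 0 + 0 + 1.84 + 0.15 + 0 = 1.99
Σ x·lx·mx = 4.13; T = 4.13/1.99 = 2.07538…
r ≈ ln(R0)/T = ln(1.99)/2.07538… = 0.331571… → 0.3316

0.3316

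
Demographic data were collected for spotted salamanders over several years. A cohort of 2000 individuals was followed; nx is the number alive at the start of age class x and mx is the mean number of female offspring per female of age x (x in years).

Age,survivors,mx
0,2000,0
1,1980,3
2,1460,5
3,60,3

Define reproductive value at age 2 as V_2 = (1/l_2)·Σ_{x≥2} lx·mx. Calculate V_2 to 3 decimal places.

lx = nx/n0 = nx/2000: 1, 0.99, 0.73, 0.03
lx·mx for x ≥ 2: 3.65, 0.09 → sum = 3.74
V_2 = 3.74 / l_2 = 3.74 / 0.73 = 5.123288… → 5.123

5.123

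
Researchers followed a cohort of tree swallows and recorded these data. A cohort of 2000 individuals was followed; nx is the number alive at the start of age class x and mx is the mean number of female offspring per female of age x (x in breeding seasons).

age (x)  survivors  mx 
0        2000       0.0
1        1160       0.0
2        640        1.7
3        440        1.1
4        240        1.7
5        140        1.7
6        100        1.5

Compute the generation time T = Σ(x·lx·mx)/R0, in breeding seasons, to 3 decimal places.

3.104

lx = nx/n0 = nx/2000: 1, 0.58, 0.32, 0.22, 0.12, 0.07, 0.05
lx·mx: 0, 0, 0.544, 0.242, 0.204, 0.119, 0.075 → R0 = 1.184
x·lx·mx: 0, 0, 1.088, 0.726, 0.816, 0.595, 0.45 → Σ = 3.675
T = 3.675 / 1.184 = 3.103885… → 3.104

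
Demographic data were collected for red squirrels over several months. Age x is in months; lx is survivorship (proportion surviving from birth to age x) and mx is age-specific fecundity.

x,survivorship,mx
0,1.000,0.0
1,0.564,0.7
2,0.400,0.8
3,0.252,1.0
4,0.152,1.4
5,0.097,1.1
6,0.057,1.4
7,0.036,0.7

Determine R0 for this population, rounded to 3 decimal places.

lx·mx by age: 0, 0.3948, 0.32, 0.252, 0.2128, 0.1067, 0.0798, 0.0252
R0 = Σ lx·mx = 1.3913 → 1.391

1.391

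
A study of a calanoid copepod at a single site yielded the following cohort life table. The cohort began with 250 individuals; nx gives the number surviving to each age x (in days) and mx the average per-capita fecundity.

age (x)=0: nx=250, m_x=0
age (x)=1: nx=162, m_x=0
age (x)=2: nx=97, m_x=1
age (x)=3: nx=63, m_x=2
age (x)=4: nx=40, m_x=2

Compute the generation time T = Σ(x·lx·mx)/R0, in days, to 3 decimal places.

lx = nx/n0 = nx/250: 1, 0.648, 0.388, 0.252, 0.16
lx·mx: 0, 0, 0.388, 0.504, 0.32 → R0 = 1.212
x·lx·mx: 0, 0, 0.776, 1.512, 1.28 → Σ = 3.568
T = 3.568 / 1.212 = 2.943894… → 2.944

2.944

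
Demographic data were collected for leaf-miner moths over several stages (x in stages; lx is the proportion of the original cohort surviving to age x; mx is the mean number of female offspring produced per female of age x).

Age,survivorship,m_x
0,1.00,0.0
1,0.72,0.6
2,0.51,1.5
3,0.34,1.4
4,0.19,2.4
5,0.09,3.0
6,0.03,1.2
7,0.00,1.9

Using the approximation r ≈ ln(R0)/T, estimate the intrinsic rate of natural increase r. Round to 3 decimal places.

R0 = Σ lx·mx = 0 + 0.432 + 0.765 + 0.476 + 0.456 + 0.27 + 0.036 + 0 = 2.435
Σ x·lx·mx = 6.78; T = 6.78/2.435 = 2.78439…
r ≈ ln(R0)/T = ln(2.435)/2.78439… = 0.31962… → 0.320

0.320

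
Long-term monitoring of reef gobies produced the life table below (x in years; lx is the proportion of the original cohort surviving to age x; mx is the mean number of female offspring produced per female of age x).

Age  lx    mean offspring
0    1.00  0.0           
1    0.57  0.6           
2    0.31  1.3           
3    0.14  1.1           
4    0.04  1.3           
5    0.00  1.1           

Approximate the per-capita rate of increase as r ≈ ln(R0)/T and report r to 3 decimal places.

R0 = Σ lx·mx = 0 + 0.342 + 0.403 + 0.154 + 0.052 + 0 = 0.951
Σ x·lx·mx = 1.818; T = 1.818/0.951 = 1.91167…
r ≈ ln(R0)/T = ln(0.951)/1.91167… = -0.02628… → -0.026

-0.026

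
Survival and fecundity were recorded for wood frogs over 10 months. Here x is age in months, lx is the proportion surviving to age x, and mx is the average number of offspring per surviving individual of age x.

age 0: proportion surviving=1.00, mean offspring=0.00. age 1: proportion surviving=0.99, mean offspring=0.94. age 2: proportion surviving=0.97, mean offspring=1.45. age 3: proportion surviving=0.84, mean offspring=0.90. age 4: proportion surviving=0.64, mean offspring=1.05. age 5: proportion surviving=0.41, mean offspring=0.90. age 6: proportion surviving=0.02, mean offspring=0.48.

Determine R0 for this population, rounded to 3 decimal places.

4.144

lx·mx by age: 0, 0.9306, 1.4065, 0.756, 0.672, 0.369, 0.0096
R0 = Σ lx·mx = 4.1437 → 4.144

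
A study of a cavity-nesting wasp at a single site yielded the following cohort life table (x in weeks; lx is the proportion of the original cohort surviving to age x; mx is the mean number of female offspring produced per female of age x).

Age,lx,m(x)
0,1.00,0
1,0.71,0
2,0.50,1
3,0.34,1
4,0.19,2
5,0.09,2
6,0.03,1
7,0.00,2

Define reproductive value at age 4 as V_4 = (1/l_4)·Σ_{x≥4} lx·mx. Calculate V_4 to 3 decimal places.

3.105

lx·mx for x ≥ 4: 0.38, 0.18, 0.03, 0 → sum = 0.59
V_4 = 0.59 / l_4 = 0.59 / 0.19 = 3.105263… → 3.105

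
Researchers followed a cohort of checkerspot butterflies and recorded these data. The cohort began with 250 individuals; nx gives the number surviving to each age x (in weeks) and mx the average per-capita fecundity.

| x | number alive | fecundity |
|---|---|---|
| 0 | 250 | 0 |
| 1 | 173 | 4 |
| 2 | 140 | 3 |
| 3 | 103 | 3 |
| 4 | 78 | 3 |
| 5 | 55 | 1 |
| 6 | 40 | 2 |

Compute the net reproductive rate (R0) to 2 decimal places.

7.16

lx = nx/n0 = nx/250: 1, 0.692, 0.56, 0.412, 0.312, 0.22, 0.16
lx·mx by age: 0, 2.768, 1.68, 1.236, 0.936, 0.22, 0.32
R0 = Σ lx·mx = 7.16 → 7.16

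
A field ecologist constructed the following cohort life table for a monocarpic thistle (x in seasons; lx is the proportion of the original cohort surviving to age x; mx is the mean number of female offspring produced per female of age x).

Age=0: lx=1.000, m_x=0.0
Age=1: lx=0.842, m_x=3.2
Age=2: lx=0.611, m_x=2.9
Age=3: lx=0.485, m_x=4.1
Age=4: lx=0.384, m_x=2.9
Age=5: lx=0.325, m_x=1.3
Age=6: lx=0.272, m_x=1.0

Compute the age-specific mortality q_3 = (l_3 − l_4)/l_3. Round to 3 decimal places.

0.208

q_3 = (l_3 − l_4) / l_3 = (0.485 − 0.384) / 0.485
     = 0.101 / 0.485 = 0.208247… → 0.208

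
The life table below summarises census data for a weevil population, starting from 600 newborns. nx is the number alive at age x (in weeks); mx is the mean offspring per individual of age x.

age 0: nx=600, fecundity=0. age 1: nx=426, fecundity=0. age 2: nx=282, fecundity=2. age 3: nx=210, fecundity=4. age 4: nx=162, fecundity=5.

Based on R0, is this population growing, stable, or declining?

lx = nx/n0 = nx/600: 1, 0.71, 0.47, 0.35, 0.27
R0 = Σ lx·mx = 0 + 0 + 0.94 + 1.4 + 1.35 = 3.69
R0 > 1, so the population is growing.

growing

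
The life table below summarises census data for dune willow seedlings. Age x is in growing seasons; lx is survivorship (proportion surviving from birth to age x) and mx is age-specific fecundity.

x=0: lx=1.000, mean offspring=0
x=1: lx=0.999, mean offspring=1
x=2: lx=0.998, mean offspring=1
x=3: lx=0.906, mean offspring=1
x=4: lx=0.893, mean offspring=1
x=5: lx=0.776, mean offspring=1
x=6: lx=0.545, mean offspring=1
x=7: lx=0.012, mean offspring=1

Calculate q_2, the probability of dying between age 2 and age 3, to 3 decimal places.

q_2 = (l_2 − l_3) / l_2 = (0.998 − 0.906) / 0.998
     = 0.092 / 0.998 = 0.092184… → 0.092

0.092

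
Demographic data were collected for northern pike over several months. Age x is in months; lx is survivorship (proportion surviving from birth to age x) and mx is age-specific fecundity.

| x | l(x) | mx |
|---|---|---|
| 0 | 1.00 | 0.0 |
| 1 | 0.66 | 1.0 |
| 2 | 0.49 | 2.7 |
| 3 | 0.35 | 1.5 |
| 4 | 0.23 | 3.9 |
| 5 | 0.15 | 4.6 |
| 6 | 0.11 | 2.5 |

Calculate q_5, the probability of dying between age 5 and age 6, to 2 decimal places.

0.27

q_5 = (l_5 − l_6) / l_5 = (0.15 − 0.11) / 0.15
     = 0.04 / 0.15 = 0.266667… → 0.27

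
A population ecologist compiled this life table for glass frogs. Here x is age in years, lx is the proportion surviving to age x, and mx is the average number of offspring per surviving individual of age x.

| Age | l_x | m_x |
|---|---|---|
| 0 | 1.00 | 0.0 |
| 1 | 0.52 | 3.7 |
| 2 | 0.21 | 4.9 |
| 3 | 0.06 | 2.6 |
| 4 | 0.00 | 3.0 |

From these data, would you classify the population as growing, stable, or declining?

R0 = Σ lx·mx = 0 + 1.924 + 1.029 + 0.156 + 0 = 3.109
R0 > 1, so the population is growing.

growing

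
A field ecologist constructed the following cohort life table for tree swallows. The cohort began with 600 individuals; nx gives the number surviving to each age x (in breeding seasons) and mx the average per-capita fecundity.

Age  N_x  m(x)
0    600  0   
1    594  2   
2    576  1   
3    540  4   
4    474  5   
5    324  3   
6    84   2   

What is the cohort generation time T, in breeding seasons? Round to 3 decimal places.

3.251

lx = nx/n0 = nx/600: 1, 0.99, 0.96, 0.9, 0.79, 0.54, 0.14
lx·mx: 0, 1.98, 0.96, 3.6, 3.95, 1.62, 0.28 → R0 = 12.39
x·lx·mx: 0, 1.98, 1.92, 10.8, 15.8, 8.1, 1.68 → Σ = 40.28
T = 40.28 / 12.39 = 3.251009… → 3.251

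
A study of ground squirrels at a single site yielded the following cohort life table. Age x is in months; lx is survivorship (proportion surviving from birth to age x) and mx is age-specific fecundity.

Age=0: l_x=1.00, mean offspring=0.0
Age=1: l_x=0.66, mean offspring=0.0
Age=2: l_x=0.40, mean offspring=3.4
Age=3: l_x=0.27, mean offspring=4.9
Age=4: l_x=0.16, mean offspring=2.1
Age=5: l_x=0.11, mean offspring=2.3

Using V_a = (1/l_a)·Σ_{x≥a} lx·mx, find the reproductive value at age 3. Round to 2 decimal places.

7.08

lx·mx for x ≥ 3: 1.323, 0.336, 0.253 → sum = 1.912
V_3 = 1.912 / l_3 = 1.912 / 0.27 = 7.081481… → 7.08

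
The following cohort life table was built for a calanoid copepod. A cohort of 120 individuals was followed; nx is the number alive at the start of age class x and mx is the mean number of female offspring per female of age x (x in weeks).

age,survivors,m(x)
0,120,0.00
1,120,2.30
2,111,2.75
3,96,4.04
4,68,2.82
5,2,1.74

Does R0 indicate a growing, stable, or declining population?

lx = nx/n0 = nx/120: 1, 1, 0.925, 0.8, 0.56667…, 0.01667…
R0 = Σ lx·mx = 0 + 2.3 + 2.54375 + 3.232 + 1.598… + 0.029… = 9.70275…
R0 > 1, so the population is growing.

growing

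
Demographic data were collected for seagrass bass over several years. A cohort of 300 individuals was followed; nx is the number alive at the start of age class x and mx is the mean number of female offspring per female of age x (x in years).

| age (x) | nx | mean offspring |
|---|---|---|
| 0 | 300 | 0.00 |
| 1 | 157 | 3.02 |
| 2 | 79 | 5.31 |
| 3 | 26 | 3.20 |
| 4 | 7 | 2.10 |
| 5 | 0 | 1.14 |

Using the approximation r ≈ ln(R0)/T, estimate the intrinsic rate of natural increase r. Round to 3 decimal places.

0.731

lx = nx/n0 = nx/300: 1, 0.52333…, 0.26333…, 0.08667…, 0.02333…, 0
R0 = Σ lx·mx = 0 + 1.58047… + 1.3983… + 0.27733… + 0.049… + 0 = 3.3051…
Σ x·lx·mx = 5.405067…; T = 5.405067…/3.3051… = 1.63537…
r ≈ ln(R0)/T = ln(3.3051…)/1.63537… = 0.73101… → 0.731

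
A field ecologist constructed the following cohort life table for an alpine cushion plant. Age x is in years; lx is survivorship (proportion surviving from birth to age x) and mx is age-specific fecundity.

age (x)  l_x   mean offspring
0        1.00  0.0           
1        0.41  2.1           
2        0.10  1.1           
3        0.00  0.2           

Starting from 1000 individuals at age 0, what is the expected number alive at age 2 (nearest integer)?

Expected survivors = N0 · l_2 = 1000 × 0.10 = 100 → 100

100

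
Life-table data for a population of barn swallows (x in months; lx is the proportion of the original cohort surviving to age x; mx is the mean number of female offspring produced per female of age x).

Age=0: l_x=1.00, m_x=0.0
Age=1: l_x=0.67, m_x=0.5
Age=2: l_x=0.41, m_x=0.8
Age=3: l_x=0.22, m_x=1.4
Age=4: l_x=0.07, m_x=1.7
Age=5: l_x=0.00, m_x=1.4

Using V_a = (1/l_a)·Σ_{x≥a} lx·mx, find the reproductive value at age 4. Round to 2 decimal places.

lx·mx for x ≥ 4: 0.119, 0 → sum = 0.119
V_4 = 0.119 / l_4 = 0.119 / 0.07 = 1.7 → 1.70

1.70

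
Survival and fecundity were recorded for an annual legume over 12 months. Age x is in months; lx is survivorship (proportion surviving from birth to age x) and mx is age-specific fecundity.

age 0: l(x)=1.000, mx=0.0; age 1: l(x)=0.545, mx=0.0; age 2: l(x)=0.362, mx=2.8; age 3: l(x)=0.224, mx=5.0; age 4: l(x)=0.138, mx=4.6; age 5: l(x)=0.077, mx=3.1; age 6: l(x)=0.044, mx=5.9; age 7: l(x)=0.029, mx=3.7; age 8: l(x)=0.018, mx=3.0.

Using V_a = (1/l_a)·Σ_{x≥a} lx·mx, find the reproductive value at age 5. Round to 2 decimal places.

8.57

lx·mx for x ≥ 5: 0.2387, 0.2596, 0.1073, 0.054 → sum = 0.6596
V_5 = 0.6596 / l_5 = 0.6596 / 0.077 = 8.566234… → 8.57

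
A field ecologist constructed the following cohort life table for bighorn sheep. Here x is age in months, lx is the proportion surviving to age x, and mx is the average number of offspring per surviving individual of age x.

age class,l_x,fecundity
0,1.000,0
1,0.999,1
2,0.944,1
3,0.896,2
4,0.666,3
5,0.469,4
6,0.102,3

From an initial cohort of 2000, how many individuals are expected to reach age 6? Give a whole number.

204

Expected survivors = N0 · l_6 = 2000 × 0.102 = 204 → 204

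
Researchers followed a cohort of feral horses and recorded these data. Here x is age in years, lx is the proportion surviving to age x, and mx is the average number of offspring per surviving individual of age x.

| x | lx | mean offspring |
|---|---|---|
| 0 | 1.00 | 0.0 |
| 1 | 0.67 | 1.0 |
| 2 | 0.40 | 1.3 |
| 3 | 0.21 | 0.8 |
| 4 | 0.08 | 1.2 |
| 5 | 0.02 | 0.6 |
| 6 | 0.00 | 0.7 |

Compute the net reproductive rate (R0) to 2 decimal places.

lx·mx by age: 0, 0.67, 0.52, 0.168, 0.096, 0.012, 0
R0 = Σ lx·mx = 1.466 → 1.47

1.47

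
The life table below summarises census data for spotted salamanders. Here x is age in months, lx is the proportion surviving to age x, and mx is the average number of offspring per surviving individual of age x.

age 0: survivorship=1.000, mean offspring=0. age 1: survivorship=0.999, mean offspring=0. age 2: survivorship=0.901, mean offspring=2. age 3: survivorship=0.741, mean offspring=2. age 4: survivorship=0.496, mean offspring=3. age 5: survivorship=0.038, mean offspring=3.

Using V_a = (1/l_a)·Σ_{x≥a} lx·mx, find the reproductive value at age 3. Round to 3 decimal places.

lx·mx for x ≥ 3: 1.482, 1.488, 0.114 → sum = 3.084
V_3 = 3.084 / l_3 = 3.084 / 0.741 = 4.161943… → 4.162

4.162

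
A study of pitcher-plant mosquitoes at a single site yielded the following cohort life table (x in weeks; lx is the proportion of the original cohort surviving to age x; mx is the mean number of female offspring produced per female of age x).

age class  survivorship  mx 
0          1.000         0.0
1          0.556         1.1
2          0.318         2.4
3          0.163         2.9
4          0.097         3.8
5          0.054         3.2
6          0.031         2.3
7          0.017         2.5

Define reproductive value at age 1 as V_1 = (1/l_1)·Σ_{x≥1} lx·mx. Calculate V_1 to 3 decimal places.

4.501

lx·mx for x ≥ 1: 0.6116, 0.7632, 0.4727, 0.3686, 0.1728, 0.0713, 0.0425 → sum = 2.5027
V_1 = 2.5027 / l_1 = 2.5027 / 0.556 = 4.501259… → 4.501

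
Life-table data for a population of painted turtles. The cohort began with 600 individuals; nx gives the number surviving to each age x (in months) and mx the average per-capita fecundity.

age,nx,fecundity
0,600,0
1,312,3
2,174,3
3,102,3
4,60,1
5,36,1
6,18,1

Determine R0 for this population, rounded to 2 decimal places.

lx = nx/n0 = nx/600: 1, 0.52, 0.29, 0.17, 0.1, 0.06, 0.03
lx·mx by age: 0, 1.56, 0.87, 0.51, 0.1, 0.06, 0.03
R0 = Σ lx·mx = 3.13 → 3.13

3.13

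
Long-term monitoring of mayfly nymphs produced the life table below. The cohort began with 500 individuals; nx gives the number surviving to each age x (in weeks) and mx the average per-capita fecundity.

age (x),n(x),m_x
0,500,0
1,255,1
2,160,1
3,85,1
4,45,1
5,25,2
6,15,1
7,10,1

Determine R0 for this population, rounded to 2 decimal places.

lx = nx/n0 = nx/500: 1, 0.51, 0.32, 0.17, 0.09, 0.05, 0.03, 0.02
lx·mx by age: 0, 0.51, 0.32, 0.17, 0.09, 0.1, 0.03, 0.02
R0 = Σ lx·mx = 1.24 → 1.24

1.24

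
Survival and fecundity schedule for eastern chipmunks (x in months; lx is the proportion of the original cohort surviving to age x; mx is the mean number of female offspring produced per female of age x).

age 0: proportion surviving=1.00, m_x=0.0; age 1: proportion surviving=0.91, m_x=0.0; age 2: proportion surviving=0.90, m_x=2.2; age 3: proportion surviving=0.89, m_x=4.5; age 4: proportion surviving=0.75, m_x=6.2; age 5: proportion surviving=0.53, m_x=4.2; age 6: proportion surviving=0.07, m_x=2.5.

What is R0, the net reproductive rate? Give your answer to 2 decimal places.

13.04

lx·mx by age: 0, 0, 1.98, 4.005, 4.65, 2.226, 0.175
R0 = Σ lx·mx = 13.036 → 13.04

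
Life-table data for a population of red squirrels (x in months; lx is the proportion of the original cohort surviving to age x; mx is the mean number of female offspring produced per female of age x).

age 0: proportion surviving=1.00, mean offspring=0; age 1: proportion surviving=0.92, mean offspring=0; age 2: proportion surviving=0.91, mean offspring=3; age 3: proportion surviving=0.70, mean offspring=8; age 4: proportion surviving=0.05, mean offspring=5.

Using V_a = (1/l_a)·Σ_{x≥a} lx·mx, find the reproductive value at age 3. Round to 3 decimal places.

lx·mx for x ≥ 3: 5.6, 0.25 → sum = 5.85
V_3 = 5.85 / l_3 = 5.85 / 0.7 = 8.357143… → 8.357

8.357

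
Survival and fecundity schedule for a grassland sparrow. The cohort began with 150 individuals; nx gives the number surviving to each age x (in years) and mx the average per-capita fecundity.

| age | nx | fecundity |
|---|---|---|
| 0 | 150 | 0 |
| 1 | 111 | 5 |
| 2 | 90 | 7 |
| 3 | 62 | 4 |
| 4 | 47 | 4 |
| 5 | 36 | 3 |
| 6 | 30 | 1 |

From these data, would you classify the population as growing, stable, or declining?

lx = nx/n0 = nx/150: 1, 0.74, 0.6, 0.41333…, 0.31333…, 0.24, 0.2
R0 = Σ lx·mx = 0 + 3.7 + 4.2 + 1.653333… + 1.253333… + 0.72 + 0.2 = 11.726667…
R0 > 1, so the population is growing.

growing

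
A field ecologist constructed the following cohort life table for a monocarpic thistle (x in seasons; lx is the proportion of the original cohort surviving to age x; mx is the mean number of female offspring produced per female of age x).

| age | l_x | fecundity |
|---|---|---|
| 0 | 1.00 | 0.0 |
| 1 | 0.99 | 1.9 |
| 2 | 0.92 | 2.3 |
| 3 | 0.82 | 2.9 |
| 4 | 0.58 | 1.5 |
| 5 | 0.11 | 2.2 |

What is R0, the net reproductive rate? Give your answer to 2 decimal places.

lx·mx by age: 0, 1.881, 2.116, 2.378, 0.87, 0.242
R0 = Σ lx·mx = 7.487 → 7.49

7.49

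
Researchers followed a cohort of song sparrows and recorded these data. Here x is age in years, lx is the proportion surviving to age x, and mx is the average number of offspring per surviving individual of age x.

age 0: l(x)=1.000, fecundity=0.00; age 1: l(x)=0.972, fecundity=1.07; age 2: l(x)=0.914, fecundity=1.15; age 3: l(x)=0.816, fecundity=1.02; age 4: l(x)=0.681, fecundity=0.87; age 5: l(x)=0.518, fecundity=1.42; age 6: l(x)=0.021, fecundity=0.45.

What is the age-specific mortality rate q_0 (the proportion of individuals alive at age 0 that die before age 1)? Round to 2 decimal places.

0.03

q_0 = (l_0 − l_1) / l_0 = (1 − 0.972) / 1
     = 0.028 / 1 = 0.028 → 0.03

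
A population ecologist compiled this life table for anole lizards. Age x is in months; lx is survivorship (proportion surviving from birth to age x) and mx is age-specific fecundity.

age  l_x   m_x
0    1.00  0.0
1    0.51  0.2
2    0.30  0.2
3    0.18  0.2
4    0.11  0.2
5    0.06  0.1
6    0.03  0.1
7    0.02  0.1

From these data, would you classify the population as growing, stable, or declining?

declining

R0 = Σ lx·mx = 0 + 0.102 + 0.06 + 0.036 + 0.022 + 0.006 + 0.003 + 0.002 = 0.231
R0 < 1, so the population is declining.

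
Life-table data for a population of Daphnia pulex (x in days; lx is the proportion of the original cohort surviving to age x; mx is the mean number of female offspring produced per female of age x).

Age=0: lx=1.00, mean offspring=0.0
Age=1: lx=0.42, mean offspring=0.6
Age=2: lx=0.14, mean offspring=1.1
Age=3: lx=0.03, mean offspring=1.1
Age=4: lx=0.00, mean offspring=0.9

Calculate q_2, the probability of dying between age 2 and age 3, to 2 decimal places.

q_2 = (l_2 − l_3) / l_2 = (0.14 − 0.03) / 0.14
     = 0.11 / 0.14 = 0.785714… → 0.79

0.79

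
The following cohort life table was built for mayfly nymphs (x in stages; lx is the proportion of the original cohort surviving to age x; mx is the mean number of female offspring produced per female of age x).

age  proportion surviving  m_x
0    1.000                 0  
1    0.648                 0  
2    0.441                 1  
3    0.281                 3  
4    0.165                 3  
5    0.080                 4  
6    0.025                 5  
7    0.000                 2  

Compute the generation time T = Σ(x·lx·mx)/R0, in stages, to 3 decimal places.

lx·mx: 0, 0, 0.441, 0.843, 0.495, 0.32, 0.125, 0 → R0 = 2.224
x·lx·mx: 0, 0, 0.882, 2.529, 1.98, 1.6, 0.75, 0 → Σ = 7.741
T = 7.741 / 2.224 = 3.480665… → 3.481

3.481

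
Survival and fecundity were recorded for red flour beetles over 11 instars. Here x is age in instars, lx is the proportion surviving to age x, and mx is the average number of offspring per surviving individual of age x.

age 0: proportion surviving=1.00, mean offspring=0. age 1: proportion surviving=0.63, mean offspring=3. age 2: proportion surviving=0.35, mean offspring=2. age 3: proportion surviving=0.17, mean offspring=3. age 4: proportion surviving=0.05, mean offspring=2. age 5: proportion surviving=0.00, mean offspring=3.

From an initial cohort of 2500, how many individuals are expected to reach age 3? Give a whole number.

425

Expected survivors = N0 · l_3 = 2500 × 0.17 = 425 → 425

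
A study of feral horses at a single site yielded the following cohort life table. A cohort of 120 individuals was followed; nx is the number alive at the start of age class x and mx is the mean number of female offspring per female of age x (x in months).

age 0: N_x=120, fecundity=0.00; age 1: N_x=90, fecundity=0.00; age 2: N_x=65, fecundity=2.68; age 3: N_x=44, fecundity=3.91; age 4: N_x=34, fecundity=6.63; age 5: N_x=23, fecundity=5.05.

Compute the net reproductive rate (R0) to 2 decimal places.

5.73

lx = nx/n0 = nx/120: 1, 0.75, 0.54167…, 0.36667…, 0.28333…, 0.19167…
lx·mx by age: 0, 0, 1.451667…, 1.433667…, 1.8785…, 0.967917…
R0 = Σ lx·mx = 5.73175… → 5.73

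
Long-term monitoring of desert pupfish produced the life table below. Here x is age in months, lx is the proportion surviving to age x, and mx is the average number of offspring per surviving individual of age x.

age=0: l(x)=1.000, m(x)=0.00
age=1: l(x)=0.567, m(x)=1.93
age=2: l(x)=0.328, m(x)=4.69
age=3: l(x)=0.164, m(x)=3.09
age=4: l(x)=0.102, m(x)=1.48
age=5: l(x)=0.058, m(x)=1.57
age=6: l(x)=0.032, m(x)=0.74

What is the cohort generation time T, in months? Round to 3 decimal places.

lx·mx: 0, 1.09431, 1.53832, 0.50676, 0.15096, 0.09106, 0.02368 → R0 = 3.40509
x·lx·mx: 0, 1.09431, 3.07664, 1.52028, 0.60384, 0.4553, 0.14208 → Σ = 6.89245
T = 6.89245 / 3.40509 = 2.024161… → 2.024

2.024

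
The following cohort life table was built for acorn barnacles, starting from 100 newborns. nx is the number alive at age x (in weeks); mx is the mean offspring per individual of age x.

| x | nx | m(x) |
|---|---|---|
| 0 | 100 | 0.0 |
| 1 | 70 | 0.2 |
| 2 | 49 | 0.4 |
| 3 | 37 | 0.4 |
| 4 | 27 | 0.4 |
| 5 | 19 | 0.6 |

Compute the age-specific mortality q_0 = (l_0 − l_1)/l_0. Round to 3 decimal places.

lx = nx/n0 = nx/100: 1, 0.7, 0.49, 0.37, 0.27, 0.19
q_0 = (l_0 − l_1) / l_0 = (1 − 0.7) / 1
     = 0.3 / 1 = 0.3 → 0.300

0.300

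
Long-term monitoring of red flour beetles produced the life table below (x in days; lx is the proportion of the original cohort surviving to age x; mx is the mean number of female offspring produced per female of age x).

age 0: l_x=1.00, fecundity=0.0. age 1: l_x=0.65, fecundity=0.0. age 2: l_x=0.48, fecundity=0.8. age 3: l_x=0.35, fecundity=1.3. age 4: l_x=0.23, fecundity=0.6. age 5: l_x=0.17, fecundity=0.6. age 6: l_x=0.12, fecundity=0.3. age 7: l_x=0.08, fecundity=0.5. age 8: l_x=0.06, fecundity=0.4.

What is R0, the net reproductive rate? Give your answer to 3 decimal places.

lx·mx by age: 0, 0, 0.384, 0.455, 0.138, 0.102, 0.036, 0.04, 0.024
R0 = Σ lx·mx = 1.179 → 1.179

1.179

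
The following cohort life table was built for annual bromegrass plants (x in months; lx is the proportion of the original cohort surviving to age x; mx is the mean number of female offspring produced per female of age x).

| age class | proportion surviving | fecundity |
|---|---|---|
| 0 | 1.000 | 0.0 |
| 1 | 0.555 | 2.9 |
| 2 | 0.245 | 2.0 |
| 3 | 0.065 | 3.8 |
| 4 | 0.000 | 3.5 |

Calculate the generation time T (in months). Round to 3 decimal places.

1.419

lx·mx: 0, 1.6095, 0.49, 0.247, 0 → R0 = 2.3465
x·lx·mx: 0, 1.6095, 0.98, 0.741, 0 → Σ = 3.3305
T = 3.3305 / 2.3465 = 1.419348… → 1.419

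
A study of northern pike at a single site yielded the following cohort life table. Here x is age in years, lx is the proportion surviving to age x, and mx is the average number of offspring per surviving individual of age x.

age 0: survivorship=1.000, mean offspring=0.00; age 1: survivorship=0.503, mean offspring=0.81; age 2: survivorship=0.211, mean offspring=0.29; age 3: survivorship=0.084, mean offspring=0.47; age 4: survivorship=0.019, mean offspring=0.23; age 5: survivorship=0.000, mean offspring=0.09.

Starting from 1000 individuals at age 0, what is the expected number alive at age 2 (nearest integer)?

Expected survivors = N0 · l_2 = 1000 × 0.211 = 211 → 211

211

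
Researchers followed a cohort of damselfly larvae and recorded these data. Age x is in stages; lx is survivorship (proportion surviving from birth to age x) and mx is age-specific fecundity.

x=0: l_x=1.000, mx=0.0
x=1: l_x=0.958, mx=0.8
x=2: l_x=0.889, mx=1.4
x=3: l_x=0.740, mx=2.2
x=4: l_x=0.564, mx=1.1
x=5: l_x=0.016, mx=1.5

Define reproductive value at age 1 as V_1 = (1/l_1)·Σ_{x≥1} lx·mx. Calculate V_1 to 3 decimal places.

4.471

lx·mx for x ≥ 1: 0.7664, 1.2446, 1.628, 0.6204, 0.024 → sum = 4.2834
V_1 = 4.2834 / l_1 = 4.2834 / 0.958 = 4.47119… → 4.471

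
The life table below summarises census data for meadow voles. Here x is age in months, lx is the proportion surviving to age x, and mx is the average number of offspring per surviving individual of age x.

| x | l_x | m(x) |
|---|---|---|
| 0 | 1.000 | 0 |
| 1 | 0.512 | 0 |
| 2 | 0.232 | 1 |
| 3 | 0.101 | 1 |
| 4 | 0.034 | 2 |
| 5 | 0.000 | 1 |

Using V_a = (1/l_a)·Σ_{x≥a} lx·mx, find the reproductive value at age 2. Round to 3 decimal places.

1.728

lx·mx for x ≥ 2: 0.232, 0.101, 0.068, 0 → sum = 0.401
V_2 = 0.401 / l_2 = 0.401 / 0.232 = 1.728448… → 1.728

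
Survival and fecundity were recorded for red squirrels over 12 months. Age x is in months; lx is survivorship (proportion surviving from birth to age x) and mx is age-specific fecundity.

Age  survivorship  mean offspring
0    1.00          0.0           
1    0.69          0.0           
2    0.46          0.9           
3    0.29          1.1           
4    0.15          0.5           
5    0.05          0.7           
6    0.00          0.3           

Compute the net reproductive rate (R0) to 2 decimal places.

0.84

lx·mx by age: 0, 0, 0.414, 0.319, 0.075, 0.035, 0
R0 = Σ lx·mx = 0.843 → 0.84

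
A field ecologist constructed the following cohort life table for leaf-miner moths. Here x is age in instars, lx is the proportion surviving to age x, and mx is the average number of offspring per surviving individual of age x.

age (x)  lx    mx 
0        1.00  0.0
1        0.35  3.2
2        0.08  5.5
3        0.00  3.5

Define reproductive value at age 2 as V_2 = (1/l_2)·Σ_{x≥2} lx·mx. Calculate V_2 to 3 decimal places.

5.500

lx·mx for x ≥ 2: 0.44, 0 → sum = 0.44
V_2 = 0.44 / l_2 = 0.44 / 0.08 = 5.5 → 5.500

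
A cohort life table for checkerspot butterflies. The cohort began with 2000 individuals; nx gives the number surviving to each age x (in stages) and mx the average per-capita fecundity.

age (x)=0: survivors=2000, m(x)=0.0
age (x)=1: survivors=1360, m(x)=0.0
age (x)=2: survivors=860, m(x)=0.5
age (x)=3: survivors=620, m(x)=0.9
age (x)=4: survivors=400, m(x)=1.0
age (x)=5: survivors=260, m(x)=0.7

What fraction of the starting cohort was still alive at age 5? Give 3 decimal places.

l_5 = n_5/n_0 = 260/2000 = 0.13 → 0.130

0.130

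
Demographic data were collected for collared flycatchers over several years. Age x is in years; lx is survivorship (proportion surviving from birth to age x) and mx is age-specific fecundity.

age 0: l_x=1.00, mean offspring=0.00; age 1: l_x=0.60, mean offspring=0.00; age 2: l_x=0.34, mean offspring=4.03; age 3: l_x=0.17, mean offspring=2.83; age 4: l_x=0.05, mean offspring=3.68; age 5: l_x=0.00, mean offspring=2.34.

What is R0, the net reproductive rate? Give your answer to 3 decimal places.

lx·mx by age: 0, 0, 1.3702, 0.4811, 0.184, 0
R0 = Σ lx·mx = 2.0353 → 2.035

2.035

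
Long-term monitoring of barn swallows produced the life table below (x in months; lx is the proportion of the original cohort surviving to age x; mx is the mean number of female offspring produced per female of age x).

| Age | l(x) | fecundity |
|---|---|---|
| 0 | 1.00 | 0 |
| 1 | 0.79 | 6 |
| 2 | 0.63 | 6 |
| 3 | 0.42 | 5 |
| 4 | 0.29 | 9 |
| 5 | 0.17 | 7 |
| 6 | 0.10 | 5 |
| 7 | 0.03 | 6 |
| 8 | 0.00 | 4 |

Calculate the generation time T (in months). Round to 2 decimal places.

2.60

lx·mx: 0, 4.74, 3.78, 2.1, 2.61, 1.19, 0.5, 0.18, 0 → R0 = 15.1
x·lx·mx: 0, 4.74, 7.56, 6.3, 10.44, 5.95, 3, 1.26, 0 → Σ = 39.25
T = 39.25 / 15.1 = 2.599338… → 2.60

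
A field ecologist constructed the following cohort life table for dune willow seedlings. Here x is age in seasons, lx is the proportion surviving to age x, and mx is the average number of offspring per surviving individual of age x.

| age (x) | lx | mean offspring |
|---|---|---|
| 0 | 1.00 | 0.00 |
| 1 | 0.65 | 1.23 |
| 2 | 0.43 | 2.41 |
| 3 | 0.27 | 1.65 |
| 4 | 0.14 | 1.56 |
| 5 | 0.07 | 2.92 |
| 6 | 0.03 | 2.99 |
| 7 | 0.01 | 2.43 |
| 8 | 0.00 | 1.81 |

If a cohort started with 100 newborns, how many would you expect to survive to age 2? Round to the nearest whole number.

43

Expected survivors = N0 · l_2 = 100 × 0.43 = 43 → 43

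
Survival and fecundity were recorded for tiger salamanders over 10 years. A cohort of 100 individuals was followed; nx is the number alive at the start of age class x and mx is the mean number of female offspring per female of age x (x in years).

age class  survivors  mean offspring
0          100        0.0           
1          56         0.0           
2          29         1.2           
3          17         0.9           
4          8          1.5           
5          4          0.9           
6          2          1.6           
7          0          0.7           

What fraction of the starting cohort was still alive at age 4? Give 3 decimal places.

0.080

l_4 = n_4/n_0 = 8/100 = 0.08 → 0.080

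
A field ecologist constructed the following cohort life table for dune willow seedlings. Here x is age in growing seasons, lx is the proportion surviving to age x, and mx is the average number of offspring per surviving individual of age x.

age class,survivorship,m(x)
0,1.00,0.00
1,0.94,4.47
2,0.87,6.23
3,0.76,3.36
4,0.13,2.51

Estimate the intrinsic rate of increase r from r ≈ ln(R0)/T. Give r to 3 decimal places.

R0 = Σ lx·mx = 0 + 4.2018 + 5.4201 + 2.5536 + 0.3263 = 12.5018
Σ x·lx·mx = 24.008; T = 24.008/12.5018 = 1.92036…
r ≈ ln(R0)/T = ln(12.5018)/1.92036… = 1.31531… → 1.315

1.315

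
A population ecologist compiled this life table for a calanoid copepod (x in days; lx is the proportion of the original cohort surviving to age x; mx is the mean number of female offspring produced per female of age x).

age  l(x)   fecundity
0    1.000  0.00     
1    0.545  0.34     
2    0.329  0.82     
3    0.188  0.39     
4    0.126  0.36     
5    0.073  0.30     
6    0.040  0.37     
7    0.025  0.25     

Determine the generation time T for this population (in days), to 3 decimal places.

2.219

lx·mx: 0, 0.1853, 0.26978, 0.07332, 0.04536, 0.0219, 0.0148, 0.00625 → R0 = 0.61671
x·lx·mx: 0, 0.1853, 0.53956, 0.21996, 0.18144, 0.1095, 0.0888, 0.04375 → Σ = 1.36831
T = 1.36831 / 0.61671 = 2.218725… → 2.219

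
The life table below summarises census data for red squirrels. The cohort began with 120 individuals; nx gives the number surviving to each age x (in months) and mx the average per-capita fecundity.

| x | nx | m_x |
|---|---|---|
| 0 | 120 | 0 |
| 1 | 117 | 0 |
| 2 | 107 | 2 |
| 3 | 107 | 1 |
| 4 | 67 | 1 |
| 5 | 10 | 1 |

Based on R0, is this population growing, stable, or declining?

growing

lx = nx/n0 = nx/120: 1, 0.975, 0.89167…, 0.89167…, 0.55833…, 0.08333…
R0 = Σ lx·mx = 0 + 0 + 1.783333… + 0.891667… + 0.558333… + 0.083333… = 3.316667…
R0 > 1, so the population is growing.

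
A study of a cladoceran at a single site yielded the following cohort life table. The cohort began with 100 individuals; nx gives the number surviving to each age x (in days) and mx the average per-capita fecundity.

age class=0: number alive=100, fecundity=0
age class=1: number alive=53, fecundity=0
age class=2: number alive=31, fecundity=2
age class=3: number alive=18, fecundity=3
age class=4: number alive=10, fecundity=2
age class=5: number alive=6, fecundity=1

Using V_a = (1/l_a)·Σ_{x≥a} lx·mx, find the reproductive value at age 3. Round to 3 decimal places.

4.444

lx = nx/n0 = nx/100: 1, 0.53, 0.31, 0.18, 0.1, 0.06
lx·mx for x ≥ 3: 0.54, 0.2, 0.06 → sum = 0.8
V_3 = 0.8 / l_3 = 0.8 / 0.18 = 4.444444… → 4.444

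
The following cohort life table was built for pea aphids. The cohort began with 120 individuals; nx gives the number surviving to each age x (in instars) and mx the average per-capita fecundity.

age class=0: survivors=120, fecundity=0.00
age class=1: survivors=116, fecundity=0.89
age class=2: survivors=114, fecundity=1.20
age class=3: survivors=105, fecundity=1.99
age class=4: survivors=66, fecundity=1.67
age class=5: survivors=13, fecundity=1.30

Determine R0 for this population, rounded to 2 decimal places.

lx = nx/n0 = nx/120: 1, 0.96667…, 0.95, 0.875, 0.55, 0.10833…
lx·mx by age: 0, 0.860333…, 1.14, 1.74125, 0.9185, 0.140833…
R0 = Σ lx·mx = 4.800917… → 4.80

4.80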